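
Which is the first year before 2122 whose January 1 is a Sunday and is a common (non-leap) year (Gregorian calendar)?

2119

Jan 1 advances by 2 weekdays after a leap year and by 1 after a common year.
2122: Jan 1 is Thursday.
2121: Wednesday
2120: Monday (leap)
2119: Sunday
2119 begins on a Sunday and is a common year.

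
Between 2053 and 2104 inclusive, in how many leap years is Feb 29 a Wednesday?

2

Leap years in 2053–2104: 12 of them.
Feb 29 weekday advances by 5 (mod 7) from one leap year to the next four years later (or differs when a century non-leap intervenes).
Leap-day weekdays: 2056:Tue 2060:Sun 2064:Fri 2068:Wed✓ 2072:Mon 2076:Sat 2080:Thu 2084:Tue 2088:Sun 2092:Fri 2096:Wed✓ 2104:Fri
Wednesday: 2068, 2096 → 2.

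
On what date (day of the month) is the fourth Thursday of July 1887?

28

July 1, 1887 is a Friday, so the first Thursday is the 7th.
The fourth Thursday is 7 + 21 = 28.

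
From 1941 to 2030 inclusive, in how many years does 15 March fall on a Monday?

Track 15 March's weekday year by year (advancing +1, or +2 across a Feb 29):
  1941: Sat  1942: Sun (+1)  1943: Mon (+1) ✓  1944: Wed (+2)  1945: Thu (+1)
  1946: Fri (+1)  1947: Sat (+1)  1948: Mon (+2) ✓  1949: Tue (+1)  1950: Wed (+1)
  1951: Thu (+1)  1952: Sat (+2)  1953: Sun (+1)  1954: Mon (+1) ✓  … (62 more years) …
  2017: Wed (+1)  2018: Thu (+1)  2019: Fri (+1)  2020: Sun (+2)  2021: Mon (+1) ✓
  2022: Tue (+1)  2023: Wed (+1)  2024: Fri (+2)  2025: Sat (+1)  2026: Sun (+1)
  2027: Mon (+1) ✓  2028: Wed (+2)  2029: Thu (+1)  2030: Fri (+1)
Monday years: 1943, 1948, 1954, 1965, 1971, 1976, 1982, 1993, 1999, 2004, 2010, 2021, 2027 — 13 in total.

13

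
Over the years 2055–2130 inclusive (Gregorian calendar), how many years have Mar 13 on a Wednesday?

Track Mar 13's weekday year by year (advancing +1, or +2 across a Feb 29):
  2055: Sat  2056: Mon (+2)  2057: Tue (+1)  2058: Wed (+1) ✓  2059: Thu (+1)
  2060: Sat (+2)  2061: Sun (+1)  2062: Mon (+1)  2063: Tue (+1)  2064: Thu (+2)
  2065: Fri (+1)  2066: Sat (+1)  2067: Sun (+1)  2068: Tue (+2)  … (48 more years) …
  2117: Sat (+1)  2118: Sun (+1)  2119: Mon (+1)  2120: Wed (+2) ✓  2121: Thu (+1)
  2122: Fri (+1)  2123: Sat (+1)  2124: Mon (+2)  2125: Tue (+1)  2126: Wed (+1) ✓
  2127: Thu (+1)  2128: Sat (+2)  2129: Sun (+1)  2130: Mon (+1)
Wednesday years: 2058, 2069, 2075, 2080, 2086, 2097, 2109, 2115, 2120, 2126 — 10 in total.

10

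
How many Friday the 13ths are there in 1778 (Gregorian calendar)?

3

Check the 13th of each month of 1778: Jan 13: Tue, Feb 13: Fri, Mar 13: Fri, Apr 13: Mon, May 13: Wed, Jun 13: Sat, Jul 13: Mon, Aug 13: Thu, Sep 13: Sun, Oct 13: Tue, Nov 13: Fri, Dec 13: Sun.
Friday occurs in February, March, November — 3 months.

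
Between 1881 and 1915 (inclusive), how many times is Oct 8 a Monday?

5

Track Oct 8's weekday year by year (advancing +1, or +2 across a Feb 29):
  1881: Sat  1882: Sun (+1)  1883: Mon (+1) ✓  1884: Wed (+2)  1885: Thu (+1)
  1886: Fri (+1)  1887: Sat (+1)  1888: Mon (+2) ✓  1889: Tue (+1)  1890: Wed (+1)
  1891: Thu (+1)  1892: Sat (+2)  1893: Sun (+1)  1894: Mon (+1) ✓  … (7 more years) …
  1902: Wed (+1)  1903: Thu (+1)  1904: Sat (+2)  1905: Sun (+1)  1906: Mon (+1) ✓
  1907: Tue (+1)  1908: Thu (+2)  1909: Fri (+1)  1910: Sat (+1)  1911: Sun (+1)
  1912: Tue (+2)  1913: Wed (+1)  1914: Thu (+1)  1915: Fri (+1)
Monday years: 1883, 1888, 1894, 1900, 1906 — 5 in total.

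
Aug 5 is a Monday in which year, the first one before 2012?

2002

From one year to the next, a fixed date's weekday advances by 1, or by 2 when a Feb 29 lies between the two dates.
2012: August 5 is Sunday.
2011: Friday (−2)
2010: Thursday (−1)
2009: Wednesday (−1)
2008: Tuesday (−1)
2007: Sunday (−2)
2006: Saturday (−1)
2005: Friday (−1)
2004: Thursday (−1)
2003: Tuesday (−2)
2002: Monday (−1)
Aug 5 falls on a Monday in 2002.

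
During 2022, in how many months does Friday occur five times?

4

A month of length L has five Fridays iff its first Friday is on day ≤ L−28 (so day 1–3 in a 31-day month, 1–2 in a 30-day month, day 1 in a leap February).
Checking each month of 2022: Jan starts Sat (31d); Feb starts Tue (28d); Mar starts Tue (31d); Apr starts Fri (30d) ✓; May starts Sun (31d); Jun starts Wed (30d); Jul starts Fri (31d) ✓; Aug starts Mon (31d); Sep starts Thu (30d) ✓; Oct starts Sat (31d); Nov starts Tue (30d); Dec starts Thu (31d) ✓.
Five-Friday months: April, July, September, December → 4.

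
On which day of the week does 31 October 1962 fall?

Wednesday

January 1, 1962 is a Monday.
October 31 is day 304 of the year, i.e. 303 days after Jan 1.
303 mod 7 = 2, so advance 2 weekdays from Monday: Wednesday.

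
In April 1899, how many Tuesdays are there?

April 1899 has 30 days and begins on Saturday.
The first Tuesday is April 4.
Tuesdays fall on 4, 11, 18, 25 — that's 4.

4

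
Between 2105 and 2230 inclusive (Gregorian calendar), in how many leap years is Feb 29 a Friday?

4

Leap years in 2105–2230: 30 of them.
Feb 29 weekday advances by 5 (mod 7) from one leap year to the next four years later (or differs when a century non-leap intervenes).
Leap-day weekdays: 2108:Wed 2112:Mon 2116:Sat 2120:Thu 2124:Tue 2128:Sun 2132:Fri✓ 2136:Wed 2140:Mon 2144:Sat 2148:Thu 2152:Tue 2156:Sun …(4 more)… 2176:Thu 2180:Tue 2184:Sun 2188:Fri✓ 2192:Wed 2196:Mon 2204:Wed 2208:Mon 2212:Sat 2216:Thu 2220:Tue 2224:Sun 2228:Fri✓
Friday: 2132, 2160, 2188, 2228 → 4.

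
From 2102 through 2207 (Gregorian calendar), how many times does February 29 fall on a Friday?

Leap years in 2102–2207: 25 of them.
Feb 29 weekday advances by 5 (mod 7) from one leap year to the next four years later (or differs when a century non-leap intervenes).
Leap-day weekdays: 2104:Fri✓ 2108:Wed 2112:Mon 2116:Sat 2120:Thu 2124:Tue 2128:Sun 2132:Fri✓ 2136:Wed 2140:Mon 2144:Sat 2148:Thu 2152:Tue 2156:Sun 2160:Fri✓ 2164:Wed 2168:Mon 2172:Sat 2176:Thu 2180:Tue 2184:Sun 2188:Fri✓ 2192:Wed 2196:Mon 2204:Wed
Friday: 2104, 2132, 2160, 2188 → 4.

4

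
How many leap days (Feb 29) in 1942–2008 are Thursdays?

2

Leap years in 1942–2008: 17 of them.
Feb 29 weekday advances by 5 (mod 7) from one leap year to the next four years later (or differs when a century non-leap intervenes).
Leap-day weekdays: 1944:Tue 1948:Sun 1952:Fri 1956:Wed 1960:Mon 1964:Sat 1968:Thu✓ 1972:Tue 1976:Sun 1980:Fri 1984:Wed 1988:Mon 1992:Sat 1996:Thu✓ 2000:Tue 2004:Sun 2008:Fri
Thursday: 1968, 1996 → 2.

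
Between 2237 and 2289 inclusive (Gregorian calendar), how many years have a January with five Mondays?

24

January has 31 days; it has five Mondays when Monday falls among the first (month-length − 28) days — i.e. when January 1 is one of Monday/Sunday/Saturday.
January 1 by year: 2237:Sun✓ 2238:Mon✓ 2239:Tue 2240:Wed 2241:Fri 2242:Sat✓ 2243:Sun✓ 2244:Mon✓ 2245:Wed 2246:Thu 2247:Fri 2248:Sat✓ 2249:Mon✓ 2250:Tue 2251:Wed …(23 more)… 2275:Fri 2276:Sat✓ 2277:Mon✓ 2278:Tue 2279:Wed 2280:Thu 2281:Sat✓ 2282:Sun✓ 2283:Mon✓ 2284:Tue 2285:Thu 2286:Fri 2287:Sat✓ 2288:Sun✓ 2289:Tue
Years with five Mondays: 2237, 2238, 2242, 2243, 2244, 2248, 2249, 2253, 2254, 2255, 2259, 2260, 2265, 2266, 2270, 2271, 2272, 2276, 2277, 2281, 2282, 2283, 2287, 2288 → 24.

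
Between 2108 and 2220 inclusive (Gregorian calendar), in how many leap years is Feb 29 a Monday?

Leap years in 2108–2220: 28 of them.
Feb 29 weekday advances by 5 (mod 7) from one leap year to the next four years later (or differs when a century non-leap intervenes).
Leap-day weekdays: 2108:Wed 2112:Mon✓ 2116:Sat 2120:Thu 2124:Tue 2128:Sun 2132:Fri 2136:Wed 2140:Mon✓ 2144:Sat 2148:Thu 2152:Tue 2156:Sun 2160:Fri 2164:Wed 2168:Mon✓ 2172:Sat 2176:Thu 2180:Tue 2184:Sun 2188:Fri 2192:Wed 2196:Mon✓ 2204:Wed 2208:Mon✓ 2212:Sat 2216:Thu 2220:Tue
Monday: 2112, 2140, 2168, 2196, 2208 → 5.

5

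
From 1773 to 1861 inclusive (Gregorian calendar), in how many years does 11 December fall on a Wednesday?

13

Track 11 December's weekday year by year (advancing +1, or +2 across a Feb 29):
  1773: Sat  1774: Sun (+1)  1775: Mon (+1)  1776: Wed (+2) ✓  1777: Thu (+1)
  1778: Fri (+1)  1779: Sat (+1)  1780: Mon (+2)  1781: Tue (+1)  1782: Wed (+1) ✓
  1783: Thu (+1)  1784: Sat (+2)  1785: Sun (+1)  1786: Mon (+1)  … (61 more years) …
  1848: Mon (+2)  1849: Tue (+1)  1850: Wed (+1) ✓  1851: Thu (+1)  1852: Sat (+2)
  1853: Sun (+1)  1854: Mon (+1)  1855: Tue (+1)  1856: Thu (+2)  1857: Fri (+1)
  1858: Sat (+1)  1859: Sun (+1)  1860: Tue (+2)  1861: Wed (+1) ✓
Wednesday years: 1776, 1782, 1793, 1799, 1805, 1811, 1816, 1822, 1833, 1839, 1844, 1850, 1861 — 13 in total.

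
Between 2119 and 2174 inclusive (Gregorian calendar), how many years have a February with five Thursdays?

February has 28 days (29 in leap years); it has five Thursdays when Thursday falls among the first (month-length − 28) days — i.e. when February 1 is Thursday in a leap year (never in a common year).
February 1 by year: 2119:Wed 2120:Thu✓ 2121:Sat 2122:Sun 2123:Mon 2124:Tue 2125:Thu 2126:Fri 2127:Sat 2128:Sun 2129:Tue 2130:Wed 2131:Thu 2132:Fri 2133:Sun …(26 more)… 2160:Fri 2161:Sun 2162:Mon 2163:Tue 2164:Wed 2165:Fri 2166:Sat 2167:Sun 2168:Mon 2169:Wed 2170:Thu 2171:Fri 2172:Sat 2173:Mon 2174:Tue
Years with five Thursdays: 2120, 2148 → 2.

2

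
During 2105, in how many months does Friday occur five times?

A month of length L has five Fridays iff its first Friday is on day ≤ L−28 (so day 1–3 in a 31-day month, 1–2 in a 30-day month, day 1 in a leap February).
Checking each month of 2105: Jan starts Thu (31d) ✓; Feb starts Sun (28d); Mar starts Sun (31d); Apr starts Wed (30d); May starts Fri (31d) ✓; Jun starts Mon (30d); Jul starts Wed (31d) ✓; Aug starts Sat (31d); Sep starts Tue (30d); Oct starts Thu (31d) ✓; Nov starts Sun (30d); Dec starts Tue (31d).
Five-Friday months: January, May, July, October → 4.

4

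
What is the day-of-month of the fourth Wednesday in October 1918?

October 1, 1918 is a Tuesday, so the first Wednesday is the 2nd.
The fourth Wednesday is 2 + 21 = 23.

23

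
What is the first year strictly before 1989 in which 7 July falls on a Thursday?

1988

From one year to the next, a fixed date's weekday advances by 1, or by 2 when a Feb 29 lies between the two dates.
1989: July 7 is Friday.
1988: Thursday (−1)
7 July falls on a Thursday in 1988.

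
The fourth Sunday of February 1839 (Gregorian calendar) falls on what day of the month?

24

February 1, 1839 is a Friday, so the first Sunday is the 3rd.
The fourth Sunday is 3 + 21 = 24.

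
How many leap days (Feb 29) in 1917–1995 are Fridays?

3

Leap years in 1917–1995: 19 of them.
Feb 29 weekday advances by 5 (mod 7) from one leap year to the next four years later (or differs when a century non-leap intervenes).
Leap-day weekdays: 1920:Sun 1924:Fri✓ 1928:Wed 1932:Mon 1936:Sat 1940:Thu 1944:Tue 1948:Sun 1952:Fri✓ 1956:Wed 1960:Mon 1964:Sat 1968:Thu 1972:Tue 1976:Sun 1980:Fri✓ 1984:Wed 1988:Mon 1992:Sat
Friday: 1924, 1952, 1980 → 3.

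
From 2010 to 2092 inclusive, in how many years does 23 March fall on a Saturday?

Track 23 March's weekday year by year (advancing +1, or +2 across a Feb 29):
  2010: Tue  2011: Wed (+1)  2012: Fri (+2)  2013: Sat (+1) ✓  2014: Sun (+1)
  2015: Mon (+1)  2016: Wed (+2)  2017: Thu (+1)  2018: Fri (+1)  2019: Sat (+1) ✓
  2020: Mon (+2)  2021: Tue (+1)  2022: Wed (+1)  2023: Thu (+1)  … (55 more years) …
  2079: Thu (+1)  2080: Sat (+2) ✓  2081: Sun (+1)  2082: Mon (+1)  2083: Tue (+1)
  2084: Thu (+2)  2085: Fri (+1)  2086: Sat (+1) ✓  2087: Sun (+1)  2088: Tue (+2)
  2089: Wed (+1)  2090: Thu (+1)  2091: Fri (+1)  2092: Sun (+2)
Saturday years: 2013, 2019, 2024, 2030, 2041, 2047, 2052, 2058, 2069, 2075, 2080, 2086 — 12 in total.

12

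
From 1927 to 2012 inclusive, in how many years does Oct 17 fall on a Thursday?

Track Oct 17's weekday year by year (advancing +1, or +2 across a Feb 29):
  1927: Mon  1928: Wed (+2)  1929: Thu (+1) ✓  1930: Fri (+1)  1931: Sat (+1)
  1932: Mon (+2)  1933: Tue (+1)  1934: Wed (+1)  1935: Thu (+1) ✓  1936: Sat (+2)
  1937: Sun (+1)  1938: Mon (+1)  1939: Tue (+1)  1940: Thu (+2) ✓  … (58 more years) …
  1999: Sun (+1)  2000: Tue (+2)  2001: Wed (+1)  2002: Thu (+1) ✓  2003: Fri (+1)
  2004: Sun (+2)  2005: Mon (+1)  2006: Tue (+1)  2007: Wed (+1)  2008: Fri (+2)
  2009: Sat (+1)  2010: Sun (+1)  2011: Mon (+1)  2012: Wed (+2)
Thursday years: 1929, 1935, 1940, 1946, 1957, 1963, 1968, 1974, 1985, 1991, 1996, 2002 — 12 in total.

12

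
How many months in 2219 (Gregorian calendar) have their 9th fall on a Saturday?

2

Check the 9th of each month of 2219: Jan 9: Sat, Feb 9: Tue, Mar 9: Tue, Apr 9: Fri, May 9: Sun, Jun 9: Wed, Jul 9: Fri, Aug 9: Mon, Sep 9: Thu, Oct 9: Sat, Nov 9: Tue, Dec 9: Thu.
Saturday occurs in January, October — 2 months.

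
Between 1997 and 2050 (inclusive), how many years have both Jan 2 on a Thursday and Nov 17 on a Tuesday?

Check each year's weekday for Jan 2 and Nov 17:
  1997: Thu/Mon  1998: Fri/Tue  1999: Sat/Wed  2000: Sun/Fri  2001: Tue/Sat  2002: Wed/Sun  2003: Thu/Mon  2004: Fri/Wed  2005: Sun/Thu  2006: Mon/Fri  2007: Tue/Sat  2008: Wed/Mon  2009: Fri/Tue  2010: Sat/Wed  …(26 more)…  2037: Fri/Tue  2038: Sat/Wed  2039: Sun/Thu  2040: Mon/Sat  2041: Wed/Sun  2042: Thu/Mon  2043: Fri/Tue  2044: Sat/Thu  2045: Mon/Fri  2046: Tue/Sat  2047: Wed/Sun  2048: Thu/Tue ✓  2049: Sat/Wed  2050: Sun/Thu
Both conditions hold in: 2020, 2048 — 2.

2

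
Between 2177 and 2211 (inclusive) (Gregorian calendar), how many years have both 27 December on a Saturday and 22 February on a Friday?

1

Check each year's weekday for 27 December and 22 February:
  2177: Sat/Sat  2178: Sun/Sun  2179: Mon/Mon  2180: Wed/Tue  2181: Thu/Thu  2182: Fri/Fri  2183: Sat/Sat  2184: Mon/Sun  2185: Tue/Tue  2186: Wed/Wed  2187: Thu/Thu  2188: Sat/Fri ✓  2189: Sun/Sun  2190: Mon/Mon  …(7 more)…  2198: Thu/Thu  2199: Fri/Fri  2200: Sat/Sat  2201: Sun/Sun  2202: Mon/Mon  2203: Tue/Tue  2204: Thu/Wed  2205: Fri/Fri  2206: Sat/Sat  2207: Sun/Sun  2208: Tue/Mon  2209: Wed/Wed  2210: Thu/Thu  2211: Fri/Fri
Both conditions hold in: 2188 — 1.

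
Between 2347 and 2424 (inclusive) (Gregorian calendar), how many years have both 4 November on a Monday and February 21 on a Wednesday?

Check each year's weekday for 4 November and February 21:
  2347: Tue/Fri  2348: Thu/Sat  2349: Fri/Mon  2350: Sat/Tue  2351: Sun/Wed  2352: Tue/Thu  2353: Wed/Sat  2354: Thu/Sun  2355: Fri/Mon  2356: Sun/Tue  2357: Mon/Thu  2358: Tue/Fri  2359: Wed/Sat  2360: Fri/Sun  …(50 more)…  2411: Fri/Mon  2412: Sun/Tue  2413: Mon/Thu  2414: Tue/Fri  2415: Wed/Sat  2416: Fri/Sun  2417: Sat/Tue  2418: Sun/Wed  2419: Mon/Thu  2420: Wed/Fri  2421: Thu/Sun  2422: Fri/Mon  2423: Sat/Tue  2424: Mon/Wed ✓
Both conditions hold in: 2368, 2396, 2424 — 3.

3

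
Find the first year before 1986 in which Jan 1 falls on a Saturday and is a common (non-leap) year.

1983

Jan 1 advances by 2 weekdays after a leap year and by 1 after a common year.
1986: Jan 1 is Wednesday.
1985: Tuesday
1984: Sunday (leap)
1983: Saturday
1983 begins on a Saturday and is a common year.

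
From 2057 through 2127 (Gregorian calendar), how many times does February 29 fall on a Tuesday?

Leap years in 2057–2127: 16 of them.
Feb 29 weekday advances by 5 (mod 7) from one leap year to the next four years later (or differs when a century non-leap intervenes).
Leap-day weekdays: 2060:Sun 2064:Fri 2068:Wed 2072:Mon 2076:Sat 2080:Thu 2084:Tue✓ 2088:Sun 2092:Fri 2096:Wed 2104:Fri 2108:Wed 2112:Mon 2116:Sat 2120:Thu 2124:Tue✓
Tuesday: 2084, 2124 → 2.

2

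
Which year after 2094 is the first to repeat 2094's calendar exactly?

2100

Two years share a calendar iff Jan 1 falls on the same weekday and both are leap or both are common. 2094: Jan 1 is Friday, common year.
2095: Jan 1 Saturday, common
2096: Jan 1 Sunday, leap
2097: Jan 1 Tuesday, common
2098: Jan 1 Wednesday, common
2099: Jan 1 Thursday, common
2100: Jan 1 Friday, common
2100 matches on both conditions.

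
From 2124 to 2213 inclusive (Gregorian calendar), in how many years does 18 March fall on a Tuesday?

13

Track 18 March's weekday year by year (advancing +1, or +2 across a Feb 29):
  2124: Sat  2125: Sun (+1)  2126: Mon (+1)  2127: Tue (+1) ✓  2128: Thu (+2)
  2129: Fri (+1)  2130: Sat (+1)  2131: Sun (+1)  2132: Tue (+2) ✓  2133: Wed (+1)
  2134: Thu (+1)  2135: Fri (+1)  2136: Sun (+2)  2137: Mon (+1)  … (62 more years) …
  2200: Tue (+1) ✓  2201: Wed (+1)  2202: Thu (+1)  2203: Fri (+1)  2204: Sun (+2)
  2205: Mon (+1)  2206: Tue (+1) ✓  2207: Wed (+1)  2208: Fri (+2)  2209: Sat (+1)
  2210: Sun (+1)  2211: Mon (+1)  2212: Wed (+2)  2213: Thu (+1)
Tuesday years: 2127, 2132, 2138, 2149, 2155, 2160, 2166, 2177, 2183, 2188, 2194, 2200, 2206 — 13 in total.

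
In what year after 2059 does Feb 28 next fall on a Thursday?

2064

From one year to the next, a fixed date's weekday advances by 1, or by 2 when a Feb 29 lies between the two dates.
2059: February 28 is Friday.
2060: Saturday (+1)
2061: Monday (+2)
2062: Tuesday (+1)
2063: Wednesday (+1)
2064: Thursday (+1)
Feb 28 falls on a Thursday in 2064.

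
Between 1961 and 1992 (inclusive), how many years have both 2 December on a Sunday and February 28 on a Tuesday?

Check each year's weekday for 2 December and February 28:
  1961: Sat/Tue  1962: Sun/Wed  1963: Mon/Thu  1964: Wed/Fri  1965: Thu/Sun  1966: Fri/Mon  1967: Sat/Tue  1968: Mon/Wed  1969: Tue/Fri  1970: Wed/Sat  1971: Thu/Sun  1972: Sat/Mon  1973: Sun/Wed  1974: Mon/Thu  …(4 more)…  1979: Sun/Wed  1980: Tue/Thu  1981: Wed/Sat  1982: Thu/Sun  1983: Fri/Mon  1984: Sun/Tue ✓  1985: Mon/Thu  1986: Tue/Fri  1987: Wed/Sat  1988: Fri/Sun  1989: Sat/Tue  1990: Sun/Wed  1991: Mon/Thu  1992: Wed/Fri
Both conditions hold in: 1984 — 1.

1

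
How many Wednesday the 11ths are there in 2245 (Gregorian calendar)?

Check the 11th of each month of 2245: Jan 11: Sat, Feb 11: Tue, Mar 11: Tue, Apr 11: Fri, May 11: Sun, Jun 11: Wed, Jul 11: Fri, Aug 11: Mon, Sep 11: Thu, Oct 11: Sat, Nov 11: Tue, Dec 11: Thu.
Wednesday occurs in June — 1 month.

1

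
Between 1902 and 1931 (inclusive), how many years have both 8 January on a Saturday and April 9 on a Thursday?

0

Check each year's weekday for 8 January and April 9:
  1902: Wed/Wed  1903: Thu/Thu  1904: Fri/Sat  1905: Sun/Sun  1906: Mon/Mon  1907: Tue/Tue  1908: Wed/Thu  1909: Fri/Fri  1910: Sat/Sat  1911: Sun/Sun  1912: Mon/Tue  1913: Wed/Wed  1914: Thu/Thu  1915: Fri/Fri  1916: Sat/Sun  1917: Mon/Mon  1918: Tue/Tue  1919: Wed/Wed  1920: Thu/Fri  1921: Sat/Sat  1922: Sun/Sun  1923: Mon/Mon  1924: Tue/Wed  1925: Thu/Thu  1926: Fri/Fri  1927: Sat/Sat  1928: Sun/Mon  1929: Tue/Tue  1930: Wed/Wed  1931: Thu/Thu
Both conditions hold in: no year — 0.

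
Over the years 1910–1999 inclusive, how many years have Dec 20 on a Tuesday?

13

Track Dec 20's weekday year by year (advancing +1, or +2 across a Feb 29):
  1910: Tue ✓  1911: Wed (+1)  1912: Fri (+2)  1913: Sat (+1)  1914: Sun (+1)
  1915: Mon (+1)  1916: Wed (+2)  1917: Thu (+1)  1918: Fri (+1)  1919: Sat (+1)
  1920: Mon (+2)  1921: Tue (+1) ✓  1922: Wed (+1)  1923: Thu (+1)  … (62 more years) …
  1986: Sat (+1)  1987: Sun (+1)  1988: Tue (+2) ✓  1989: Wed (+1)  1990: Thu (+1)
  1991: Fri (+1)  1992: Sun (+2)  1993: Mon (+1)  1994: Tue (+1) ✓  1995: Wed (+1)
  1996: Fri (+2)  1997: Sat (+1)  1998: Sun (+1)  1999: Mon (+1)
Tuesday years: 1910, 1921, 1927, 1932, 1938, 1949, 1955, 1960, 1966, 1977, 1983, 1988, 1994 — 13 in total.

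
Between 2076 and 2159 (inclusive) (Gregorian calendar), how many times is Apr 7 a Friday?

12

Track Apr 7's weekday year by year (advancing +1, or +2 across a Feb 29):
  2076: Tue  2077: Wed (+1)  2078: Thu (+1)  2079: Fri (+1) ✓  2080: Sun (+2)
  2081: Mon (+1)  2082: Tue (+1)  2083: Wed (+1)  2084: Fri (+2) ✓  2085: Sat (+1)
  2086: Sun (+1)  2087: Mon (+1)  2088: Wed (+2)  2089: Thu (+1)  … (56 more years) …
  2146: Thu (+1)  2147: Fri (+1) ✓  2148: Sun (+2)  2149: Mon (+1)  2150: Tue (+1)
  2151: Wed (+1)  2152: Fri (+2) ✓  2153: Sat (+1)  2154: Sun (+1)  2155: Mon (+1)
  2156: Wed (+2)  2157: Thu (+1)  2158: Fri (+1) ✓  2159: Sat (+1)
Friday years: 2079, 2084, 2090, 2102, 2113, 2119, 2124, 2130, 2141, 2147, 2152, 2158 — 12 in total.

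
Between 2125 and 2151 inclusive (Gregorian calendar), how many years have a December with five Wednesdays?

12

December has 31 days; it has five Wednesdays when Wednesday falls among the first (month-length − 28) days — i.e. when December 1 is one of Wednesday/Tuesday/Monday.
December 1 by year: 2125:Sat 2126:Sun 2127:Mon✓ 2128:Wed✓ 2129:Thu 2130:Fri 2131:Sat 2132:Mon✓ 2133:Tue✓ 2134:Wed✓ 2135:Thu 2136:Sat 2137:Sun 2138:Mon✓ 2139:Tue✓ 2140:Thu 2141:Fri 2142:Sat 2143:Sun 2144:Tue✓ 2145:Wed✓ 2146:Thu 2147:Fri 2148:Sun 2149:Mon✓ 2150:Tue✓ 2151:Wed✓
Years with five Wednesdays: 2127, 2128, 2132, 2133, 2134, 2138, 2139, 2144, 2145, 2149, 2150, 2151 → 12.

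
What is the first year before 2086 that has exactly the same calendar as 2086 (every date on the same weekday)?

Two years share a calendar iff Jan 1 falls on the same weekday and both are leap or both are common. 2086: Jan 1 is Tuesday, common year.
2085: Jan 1 Monday, common
2084: Jan 1 Saturday, leap
2083: Jan 1 Friday, common
2082: Jan 1 Thursday, common
2081: Jan 1 Wednesday, common
2080: Jan 1 Monday, leap
2079: Jan 1 Sunday, common
2078: Jan 1 Saturday, common
2077: Jan 1 Friday, common
2076: Jan 1 Wednesday, leap
2075: Jan 1 Tuesday, common
2075 matches on both conditions.

2075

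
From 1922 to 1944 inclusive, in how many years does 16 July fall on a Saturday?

3

Track 16 July's weekday year by year (advancing +1, or +2 across a Feb 29):
  1922: Sun  1923: Mon (+1)  1924: Wed (+2)  1925: Thu (+1)  1926: Fri (+1)
  1927: Sat (+1) ✓  1928: Mon (+2)  1929: Tue (+1)  1930: Wed (+1)  1931: Thu (+1)
  1932: Sat (+2) ✓  1933: Sun (+1)  1934: Mon (+1)  1935: Tue (+1)  1936: Thu (+2)
  1937: Fri (+1)  1938: Sat (+1) ✓  1939: Sun (+1)  1940: Tue (+2)  1941: Wed (+1)
  1942: Thu (+1)  1943: Fri (+1)  1944: Sun (+2)
Saturday years: 1927, 1932, 1938 — 3 in total.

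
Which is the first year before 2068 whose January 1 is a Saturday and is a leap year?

Jan 1 advances by 2 weekdays after a leap year and by 1 after a common year.
2068: Jan 1 is Sunday (leap).
2067: Saturday
2066: Friday
2065: Thursday
2064: Tuesday (leap)
2063: Monday
2062: Sunday
2061: Saturday
2060: Thursday (leap)
2059: Wednesday
2058: Tuesday
2057: Monday
2056: Saturday (leap)
2056 begins on a Saturday and is a leap year.

2056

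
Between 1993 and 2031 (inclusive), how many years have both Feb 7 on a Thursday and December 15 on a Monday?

Check each year's weekday for Feb 7 and December 15:
  1993: Sun/Wed  1994: Mon/Thu  1995: Tue/Fri  1996: Wed/Sun  1997: Fri/Mon  1998: Sat/Tue  1999: Sun/Wed  2000: Mon/Fri  2001: Wed/Sat  2002: Thu/Sun  2003: Fri/Mon  2004: Sat/Wed  2005: Mon/Thu  2006: Tue/Fri  …(11 more)…  2018: Wed/Sat  2019: Thu/Sun  2020: Fri/Tue  2021: Sun/Wed  2022: Mon/Thu  2023: Tue/Fri  2024: Wed/Sun  2025: Fri/Mon  2026: Sat/Tue  2027: Sun/Wed  2028: Mon/Fri  2029: Wed/Sat  2030: Thu/Sun  2031: Fri/Mon
Both conditions hold in: 2008 — 1.

1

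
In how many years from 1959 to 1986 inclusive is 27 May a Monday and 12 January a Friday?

Check each year's weekday for 27 May and 12 January:
  1959: Wed/Mon  1960: Fri/Tue  1961: Sat/Thu  1962: Sun/Fri  1963: Mon/Sat  1964: Wed/Sun  1965: Thu/Tue  1966: Fri/Wed  1967: Sat/Thu  1968: Mon/Fri ✓  1969: Tue/Sun  1970: Wed/Mon  1971: Thu/Tue  1972: Sat/Wed  1973: Sun/Fri  1974: Mon/Sat  1975: Tue/Sun  1976: Thu/Mon  1977: Fri/Wed  1978: Sat/Thu  1979: Sun/Fri  1980: Tue/Sat  1981: Wed/Mon  1982: Thu/Tue  1983: Fri/Wed  1984: Sun/Thu  1985: Mon/Sat  1986: Tue/Sun
Both conditions hold in: 1968 — 1.

1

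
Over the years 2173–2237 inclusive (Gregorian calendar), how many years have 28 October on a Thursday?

Track 28 October's weekday year by year (advancing +1, or +2 across a Feb 29):
  2173: Thu ✓  2174: Fri (+1)  2175: Sat (+1)  2176: Mon (+2)  2177: Tue (+1)
  2178: Wed (+1)  2179: Thu (+1) ✓  2180: Sat (+2)  2181: Sun (+1)  2182: Mon (+1)
  2183: Tue (+1)  2184: Thu (+2) ✓  2185: Fri (+1)  2186: Sat (+1)  … (37 more years) …
  2224: Thu (+2) ✓  2225: Fri (+1)  2226: Sat (+1)  2227: Sun (+1)  2228: Tue (+2)
  2229: Wed (+1)  2230: Thu (+1) ✓  2231: Fri (+1)  2232: Sun (+2)  2233: Mon (+1)
  2234: Tue (+1)  2235: Wed (+1)  2236: Fri (+2)  2237: Sat (+1)
Thursday years: 2173, 2179, 2184, 2190, 2202, 2213, 2219, 2224, 2230 — 9 in total.

9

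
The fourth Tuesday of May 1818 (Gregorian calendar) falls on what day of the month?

May 1, 1818 is a Friday, so the first Tuesday is the 5th.
The fourth Tuesday is 5 + 21 = 26.

26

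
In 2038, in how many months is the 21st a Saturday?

Check the 21st of each month of 2038: Jan 21: Thu, Feb 21: Sun, Mar 21: Sun, Apr 21: Wed, May 21: Fri, Jun 21: Mon, Jul 21: Wed, Aug 21: Sat, Sep 21: Tue, Oct 21: Thu, Nov 21: Sun, Dec 21: Tue.
Saturday occurs in August — 1 month.

1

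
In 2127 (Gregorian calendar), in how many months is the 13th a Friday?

Check the 13th of each month of 2127: Jan 13: Mon, Feb 13: Thu, Mar 13: Thu, Apr 13: Sun, May 13: Tue, Jun 13: Fri, Jul 13: Sun, Aug 13: Wed, Sep 13: Sat, Oct 13: Mon, Nov 13: Thu, Dec 13: Sat.
Friday occurs in June — 1 month.

1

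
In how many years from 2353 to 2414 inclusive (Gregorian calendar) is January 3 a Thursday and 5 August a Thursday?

0

Check each year's weekday for January 3 and 5 August:
  2353: Sat/Wed  2354: Sun/Thu  2355: Mon/Fri  2356: Tue/Sun  2357: Thu/Mon  2358: Fri/Tue  2359: Sat/Wed  2360: Sun/Fri  2361: Tue/Sat  2362: Wed/Sun  2363: Thu/Mon  2364: Fri/Wed  2365: Sun/Thu  2366: Mon/Fri  …(34 more)…  2401: Wed/Sun  2402: Thu/Mon  2403: Fri/Tue  2404: Sat/Thu  2405: Mon/Fri  2406: Tue/Sat  2407: Wed/Sun  2408: Thu/Tue  2409: Sat/Wed  2410: Sun/Thu  2411: Mon/Fri  2412: Tue/Sun  2413: Thu/Mon  2414: Fri/Tue
Both conditions hold in: no year — 0.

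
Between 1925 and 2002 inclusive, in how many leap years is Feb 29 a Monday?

Leap years in 1925–2002: 19 of them.
Feb 29 weekday advances by 5 (mod 7) from one leap year to the next four years later (or differs when a century non-leap intervenes).
Leap-day weekdays: 1928:Wed 1932:Mon✓ 1936:Sat 1940:Thu 1944:Tue 1948:Sun 1952:Fri 1956:Wed 1960:Mon✓ 1964:Sat 1968:Thu 1972:Tue 1976:Sun 1980:Fri 1984:Wed 1988:Mon✓ 1992:Sat 1996:Thu 2000:Tue
Monday: 1932, 1960, 1988 → 3.

3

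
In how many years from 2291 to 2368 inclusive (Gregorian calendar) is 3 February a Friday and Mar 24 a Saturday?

Check each year's weekday for 3 February and Mar 24:
  2291: Tue/Tue  2292: Wed/Thu  2293: Fri/Fri  2294: Sat/Sat  2295: Sun/Sun  2296: Mon/Tue  2297: Wed/Wed  2298: Thu/Thu  2299: Fri/Fri  2300: Sat/Sat  2301: Sun/Sun  2302: Mon/Mon  2303: Tue/Tue  2304: Wed/Thu  …(50 more)…  2355: Thu/Thu  2356: Fri/Sat ✓  2357: Sun/Sun  2358: Mon/Mon  2359: Tue/Tue  2360: Wed/Thu  2361: Fri/Fri  2362: Sat/Sat  2363: Sun/Sun  2364: Mon/Tue  2365: Wed/Wed  2366: Thu/Thu  2367: Fri/Fri  2368: Sat/Sun
Both conditions hold in: 2328, 2356 — 2.

2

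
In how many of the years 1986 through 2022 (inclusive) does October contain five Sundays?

16

October has 31 days; it has five Sundays when Sunday falls among the first (month-length − 28) days — i.e. when October 1 is one of Sunday/Saturday/Friday.
October 1 by year: 1986:Wed 1987:Thu 1988:Sat✓ 1989:Sun✓ 1990:Mon 1991:Tue 1992:Thu 1993:Fri✓ 1994:Sat✓ 1995:Sun✓ 1996:Tue 1997:Wed 1998:Thu 1999:Fri✓ 2000:Sun✓ …(7 more)… 2008:Wed 2009:Thu 2010:Fri✓ 2011:Sat✓ 2012:Mon 2013:Tue 2014:Wed 2015:Thu 2016:Sat✓ 2017:Sun✓ 2018:Mon 2019:Tue 2020:Thu 2021:Fri✓ 2022:Sat✓
Years with five Sundays: 1988, 1989, 1993, 1994, 1995, 1999, 2000, 2004, 2005, 2006, 2010, 2011, 2016, 2017, 2021, 2022 → 16.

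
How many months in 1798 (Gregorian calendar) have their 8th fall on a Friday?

1

Check the 8th of each month of 1798: Jan 8: Mon, Feb 8: Thu, Mar 8: Thu, Apr 8: Sun, May 8: Tue, Jun 8: Fri, Jul 8: Sun, Aug 8: Wed, Sep 8: Sat, Oct 8: Mon, Nov 8: Thu, Dec 8: Sat.
Friday occurs in June — 1 month.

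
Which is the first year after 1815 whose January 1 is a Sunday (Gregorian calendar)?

Jan 1 advances by 2 weekdays after a leap year and by 1 after a common year.
1815: Jan 1 is Sunday.
1816: Monday (leap)
1817: Wednesday
1818: Thursday
1819: Friday
1820: Saturday (leap)
1821: Monday
1822: Tuesday
1823: Wednesday
1824: Thursday (leap)
1825: Saturday
1826: Sunday
1826 begins on a Sunday

1826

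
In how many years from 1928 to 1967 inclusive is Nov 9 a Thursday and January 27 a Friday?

5

Check each year's weekday for Nov 9 and January 27:
  1928: Fri/Fri  1929: Sat/Sun  1930: Sun/Mon  1931: Mon/Tue  1932: Wed/Wed  1933: Thu/Fri ✓  1934: Fri/Sat  1935: Sat/Sun  1936: Mon/Mon  1937: Tue/Wed  1938: Wed/Thu  1939: Thu/Fri ✓  1940: Sat/Sat  1941: Sun/Mon  …(12 more)…  1954: Tue/Wed  1955: Wed/Thu  1956: Fri/Fri  1957: Sat/Sun  1958: Sun/Mon  1959: Mon/Tue  1960: Wed/Wed  1961: Thu/Fri ✓  1962: Fri/Sat  1963: Sat/Sun  1964: Mon/Mon  1965: Tue/Wed  1966: Wed/Thu  1967: Thu/Fri ✓
Both conditions hold in: 1933, 1939, 1950, 1961, 1967 — 5.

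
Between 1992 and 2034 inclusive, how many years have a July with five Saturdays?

July has 31 days; it has five Saturdays when Saturday falls among the first (month-length − 28) days — i.e. when July 1 is one of Saturday/Friday/Thursday.
July 1 by year: 1992:Wed 1993:Thu✓ 1994:Fri✓ 1995:Sat✓ 1996:Mon 1997:Tue 1998:Wed 1999:Thu✓ 2000:Sat✓ 2001:Sun 2002:Mon 2003:Tue 2004:Thu✓ 2005:Fri✓ 2006:Sat✓ …(13 more)… 2020:Wed 2021:Thu✓ 2022:Fri✓ 2023:Sat✓ 2024:Mon 2025:Tue 2026:Wed 2027:Thu✓ 2028:Sat✓ 2029:Sun 2030:Mon 2031:Tue 2032:Thu✓ 2033:Fri✓ 2034:Sat✓
Years with five Saturdays: 1993, 1994, 1995, 1999, 2000, 2004, 2005, 2006, 2010, 2011, 2016, 2017, 2021, 2022, 2023, 2027, 2028, 2032, 2033, 2034 → 20.

20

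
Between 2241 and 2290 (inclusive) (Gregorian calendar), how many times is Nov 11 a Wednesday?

6

Track Nov 11's weekday year by year (advancing +1, or +2 across a Feb 29):
  2241: Thu  2242: Fri (+1)  2243: Sat (+1)  2244: Mon (+2)  2245: Tue (+1)
  2246: Wed (+1) ✓  2247: Thu (+1)  2248: Sat (+2)  2249: Sun (+1)  2250: Mon (+1)
  2251: Tue (+1)  2252: Thu (+2)  2253: Fri (+1)  2254: Sat (+1)  … (22 more years) …
  2277: Sun (+1)  2278: Mon (+1)  2279: Tue (+1)  2280: Thu (+2)  2281: Fri (+1)
  2282: Sat (+1)  2283: Sun (+1)  2284: Tue (+2)  2285: Wed (+1) ✓  2286: Thu (+1)
  2287: Fri (+1)  2288: Sun (+2)  2289: Mon (+1)  2290: Tue (+1)
Wednesday years: 2246, 2257, 2263, 2268, 2274, 2285 — 6 in total.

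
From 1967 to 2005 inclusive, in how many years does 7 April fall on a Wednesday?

Track 7 April's weekday year by year (advancing +1, or +2 across a Feb 29):
  1967: Fri  1968: Sun (+2)  1969: Mon (+1)  1970: Tue (+1)  1971: Wed (+1) ✓
  1972: Fri (+2)  1973: Sat (+1)  1974: Sun (+1)  1975: Mon (+1)  1976: Wed (+2) ✓
  1977: Thu (+1)  1978: Fri (+1)  1979: Sat (+1)  1980: Mon (+2)  … (11 more years) …
  1992: Tue (+2)  1993: Wed (+1) ✓  1994: Thu (+1)  1995: Fri (+1)  1996: Sun (+2)
  1997: Mon (+1)  1998: Tue (+1)  1999: Wed (+1) ✓  2000: Fri (+2)  2001: Sat (+1)
  2002: Sun (+1)  2003: Mon (+1)  2004: Wed (+2) ✓  2005: Thu (+1)
Wednesday years: 1971, 1976, 1982, 1993, 1999, 2004 — 6 in total.

6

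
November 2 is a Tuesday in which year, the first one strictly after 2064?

From one year to the next, a fixed date's weekday advances by 1, or by 2 when a Feb 29 lies between the two dates.
2064: November 2 is Sunday.
2065: Monday (+1)
2066: Tuesday (+1)
November 2 falls on a Tuesday in 2066.

2066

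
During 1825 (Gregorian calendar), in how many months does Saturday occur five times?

5

A month of length L has five Saturdays iff its first Saturday is on day ≤ L−28 (so day 1–3 in a 31-day month, 1–2 in a 30-day month, day 1 in a leap February).
Checking each month of 1825: Jan starts Sat (31d) ✓; Feb starts Tue (28d); Mar starts Tue (31d); Apr starts Fri (30d) ✓; May starts Sun (31d); Jun starts Wed (30d); Jul starts Fri (31d) ✓; Aug starts Mon (31d); Sep starts Thu (30d); Oct starts Sat (31d) ✓; Nov starts Tue (30d); Dec starts Thu (31d) ✓.
Five-Saturday months: January, April, July, October, December → 5.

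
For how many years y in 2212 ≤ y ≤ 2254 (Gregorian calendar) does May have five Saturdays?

May has 31 days; it has five Saturdays when Saturday falls among the first (month-length − 28) days — i.e. when May 1 is one of Saturday/Friday/Thursday.
May 1 by year: 2212:Fri✓ 2213:Sat✓ 2214:Sun 2215:Mon 2216:Wed 2217:Thu✓ 2218:Fri✓ 2219:Sat✓ 2220:Mon 2221:Tue 2222:Wed 2223:Thu✓ 2224:Sat✓ 2225:Sun 2226:Mon …(13 more)… 2240:Fri✓ 2241:Sat✓ 2242:Sun 2243:Mon 2244:Wed 2245:Thu✓ 2246:Fri✓ 2247:Sat✓ 2248:Mon 2249:Tue 2250:Wed 2251:Thu✓ 2252:Sat✓ 2253:Sun 2254:Mon
Years with five Saturdays: 2212, 2213, 2217, 2218, 2219, 2223, 2224, 2228, 2229, 2230, 2234, 2235, 2240, 2241, 2245, 2246, 2247, 2251, 2252 → 19.

19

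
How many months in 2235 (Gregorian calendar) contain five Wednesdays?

A month of length L has five Wednesdays iff its first Wednesday is on day ≤ L−28 (so day 1–3 in a 31-day month, 1–2 in a 30-day month, day 1 in a leap February).
Checking each month of 2235: Jan starts Thu (31d); Feb starts Sun (28d); Mar starts Sun (31d); Apr starts Wed (30d) ✓; May starts Fri (31d); Jun starts Mon (30d); Jul starts Wed (31d) ✓; Aug starts Sat (31d); Sep starts Tue (30d) ✓; Oct starts Thu (31d); Nov starts Sun (30d); Dec starts Tue (31d) ✓.
Five-Wednesday months: April, July, September, December → 4.

4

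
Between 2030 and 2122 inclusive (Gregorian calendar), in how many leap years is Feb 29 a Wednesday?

4

Leap years in 2030–2122: 22 of them.
Feb 29 weekday advances by 5 (mod 7) from one leap year to the next four years later (or differs when a century non-leap intervenes).
Leap-day weekdays: 2032:Sun 2036:Fri 2040:Wed✓ 2044:Mon 2048:Sat 2052:Thu 2056:Tue 2060:Sun 2064:Fri 2068:Wed✓ 2072:Mon 2076:Sat 2080:Thu 2084:Tue 2088:Sun 2092:Fri 2096:Wed✓ 2104:Fri 2108:Wed✓ 2112:Mon 2116:Sat 2120:Thu
Wednesday: 2040, 2068, 2096, 2108 → 4.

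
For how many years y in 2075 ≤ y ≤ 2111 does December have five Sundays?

14

December has 31 days; it has five Sundays when Sunday falls among the first (month-length − 28) days — i.e. when December 1 is one of Sunday/Saturday/Friday.
December 1 by year: 2075:Sun✓ 2076:Tue 2077:Wed 2078:Thu 2079:Fri✓ 2080:Sun✓ 2081:Mon 2082:Tue 2083:Wed 2084:Fri✓ 2085:Sat✓ 2086:Sun✓ 2087:Mon 2088:Wed 2089:Thu …(7 more)… 2097:Sun✓ 2098:Mon 2099:Tue 2100:Wed 2101:Thu 2102:Fri✓ 2103:Sat✓ 2104:Mon 2105:Tue 2106:Wed 2107:Thu 2108:Sat✓ 2109:Sun✓ 2110:Mon 2111:Tue
Years with five Sundays: 2075, 2079, 2080, 2084, 2085, 2086, 2090, 2091, 2096, 2097, 2102, 2103, 2108, 2109 → 14.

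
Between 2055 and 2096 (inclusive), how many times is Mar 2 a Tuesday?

7

Track Mar 2's weekday year by year (advancing +1, or +2 across a Feb 29):
  2055: Tue ✓  2056: Thu (+2)  2057: Fri (+1)  2058: Sat (+1)  2059: Sun (+1)
  2060: Tue (+2) ✓  2061: Wed (+1)  2062: Thu (+1)  2063: Fri (+1)  2064: Sun (+2)
  2065: Mon (+1)  2066: Tue (+1) ✓  2067: Wed (+1)  2068: Fri (+2)  … (14 more years) …
  2083: Tue (+1) ✓  2084: Thu (+2)  2085: Fri (+1)  2086: Sat (+1)  2087: Sun (+1)
  2088: Tue (+2) ✓  2089: Wed (+1)  2090: Thu (+1)  2091: Fri (+1)  2092: Sun (+2)
  2093: Mon (+1)  2094: Tue (+1) ✓  2095: Wed (+1)  2096: Fri (+2)
Tuesday years: 2055, 2060, 2066, 2077, 2083, 2088, 2094 — 7 in total.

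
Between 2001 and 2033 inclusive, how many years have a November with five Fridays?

November has 30 days; it has five Fridays when Friday falls among the first (month-length − 28) days — i.e. when November 1 is one of Friday/Thursday.
November 1 by year: 2001:Thu✓ 2002:Fri✓ 2003:Sat 2004:Mon 2005:Tue 2006:Wed 2007:Thu✓ 2008:Sat 2009:Sun 2010:Mon 2011:Tue 2012:Thu✓ 2013:Fri✓ 2014:Sat 2015:Sun …(3 more)… 2019:Fri✓ 2020:Sun 2021:Mon 2022:Tue 2023:Wed 2024:Fri✓ 2025:Sat 2026:Sun 2027:Mon 2028:Wed 2029:Thu✓ 2030:Fri✓ 2031:Sat 2032:Mon 2033:Tue
Years with five Fridays: 2001, 2002, 2007, 2012, 2013, 2018, 2019, 2024, 2029, 2030 → 10.

10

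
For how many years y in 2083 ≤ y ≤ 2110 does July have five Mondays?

July has 31 days; it has five Mondays when Monday falls among the first (month-length − 28) days — i.e. when July 1 is one of Monday/Sunday/Saturday.
July 1 by year: 2083:Thu 2084:Sat✓ 2085:Sun✓ 2086:Mon✓ 2087:Tue 2088:Thu 2089:Fri 2090:Sat✓ 2091:Sun✓ 2092:Tue 2093:Wed 2094:Thu 2095:Fri 2096:Sun✓ 2097:Mon✓ 2098:Tue 2099:Wed 2100:Thu 2101:Fri 2102:Sat✓ 2103:Sun✓ 2104:Tue 2105:Wed 2106:Thu 2107:Fri 2108:Sun✓ 2109:Mon✓ 2110:Tue
Years with five Mondays: 2084, 2085, 2086, 2090, 2091, 2096, 2097, 2102, 2103, 2108, 2109 → 11.

11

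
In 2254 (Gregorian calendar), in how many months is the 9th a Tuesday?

1

Check the 9th of each month of 2254: Jan 9: Mon, Feb 9: Thu, Mar 9: Thu, Apr 9: Sun, May 9: Tue, Jun 9: Fri, Jul 9: Sun, Aug 9: Wed, Sep 9: Sat, Oct 9: Mon, Nov 9: Thu, Dec 9: Sat.
Tuesday occurs in May — 1 month.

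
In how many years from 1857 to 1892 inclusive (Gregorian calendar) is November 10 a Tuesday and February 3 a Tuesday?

Check each year's weekday for November 10 and February 3:
  1857: Tue/Tue ✓  1858: Wed/Wed  1859: Thu/Thu  1860: Sat/Fri  1861: Sun/Sun  1862: Mon/Mon  1863: Tue/Tue ✓  1864: Thu/Wed  1865: Fri/Fri  1866: Sat/Sat  1867: Sun/Sun  1868: Tue/Mon  1869: Wed/Wed  1870: Thu/Thu  …(8 more)…  1879: Mon/Mon  1880: Wed/Tue  1881: Thu/Thu  1882: Fri/Fri  1883: Sat/Sat  1884: Mon/Sun  1885: Tue/Tue ✓  1886: Wed/Wed  1887: Thu/Thu  1888: Sat/Fri  1889: Sun/Sun  1890: Mon/Mon  1891: Tue/Tue ✓  1892: Thu/Wed
Both conditions hold in: 1857, 1863, 1874, 1885, 1891 — 5.

5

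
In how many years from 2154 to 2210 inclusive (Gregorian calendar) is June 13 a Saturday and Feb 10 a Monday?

Check each year's weekday for June 13 and Feb 10:
  2154: Thu/Sun  2155: Fri/Mon  2156: Sun/Tue  2157: Mon/Thu  2158: Tue/Fri  2159: Wed/Sat  2160: Fri/Sun  2161: Sat/Tue  2162: Sun/Wed  2163: Mon/Thu  2164: Wed/Fri  2165: Thu/Sun  2166: Fri/Mon  2167: Sat/Tue  …(29 more)…  2197: Tue/Fri  2198: Wed/Sat  2199: Thu/Sun  2200: Fri/Mon  2201: Sat/Tue  2202: Sun/Wed  2203: Mon/Thu  2204: Wed/Fri  2205: Thu/Sun  2206: Fri/Mon  2207: Sat/Tue  2208: Mon/Wed  2209: Tue/Fri  2210: Wed/Sat
Both conditions hold in: 2172 — 1.

1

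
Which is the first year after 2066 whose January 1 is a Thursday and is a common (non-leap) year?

2071

Jan 1 advances by 2 weekdays after a leap year and by 1 after a common year.
2066: Jan 1 is Friday.
2067: Saturday
2068: Sunday (leap)
2069: Tuesday
2070: Wednesday
2071: Thursday
2071 begins on a Thursday and is a common year.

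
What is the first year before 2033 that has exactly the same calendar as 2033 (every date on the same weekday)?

Two years share a calendar iff Jan 1 falls on the same weekday and both are leap or both are common. 2033: Jan 1 is Saturday, common year.
2032: Jan 1 Thursday, leap
2031: Jan 1 Wednesday, common
2030: Jan 1 Tuesday, common
2029: Jan 1 Monday, common
2028: Jan 1 Saturday, leap
2027: Jan 1 Friday, common
2026: Jan 1 Thursday, common
2025: Jan 1 Wednesday, common
2024: Jan 1 Monday, leap
2023: Jan 1 Sunday, common
2022: Jan 1 Saturday, common
2022 matches on both conditions.

2022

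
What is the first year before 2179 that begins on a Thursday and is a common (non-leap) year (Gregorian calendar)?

Jan 1 advances by 2 weekdays after a leap year and by 1 after a common year.
2179: Jan 1 is Friday.
2178: Thursday
2178 begins on a Thursday and is a common year.

2178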